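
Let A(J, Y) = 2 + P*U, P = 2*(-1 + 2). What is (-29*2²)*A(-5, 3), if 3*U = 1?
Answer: -928/3 ≈ -309.33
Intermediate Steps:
U = ⅓ (U = (⅓)*1 = ⅓ ≈ 0.33333)
P = 2 (P = 2*1 = 2)
A(J, Y) = 8/3 (A(J, Y) = 2 + 2*(⅓) = 2 + ⅔ = 8/3)
(-29*2²)*A(-5, 3) = -29*2²*(8/3) = -29*4*(8/3) = -116*8/3 = -928/3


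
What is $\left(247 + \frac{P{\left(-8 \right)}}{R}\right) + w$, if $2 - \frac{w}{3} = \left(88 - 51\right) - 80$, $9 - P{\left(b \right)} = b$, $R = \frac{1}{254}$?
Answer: $4700$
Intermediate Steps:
$R = \frac{1}{254} \approx 0.003937$
$P{\left(b \right)} = 9 - b$
$w = 135$ ($w = 6 - 3 \left(\left(88 - 51\right) - 80\right) = 6 - 3 \left(37 - 80\right) = 6 - -129 = 6 + 129 = 135$)
$\left(247 + \frac{P{\left(-8 \right)}}{R}\right) + w = \left(247 + \left(9 - -8\right) \frac{1}{\frac{1}{254}}\right) + 135 = \left(247 + \left(9 + 8\right) 254\right) + 135 = \left(247 + 17 \cdot 254\right) + 135 = \left(247 + 4318\right) + 135 = 4565 + 135 = 4700$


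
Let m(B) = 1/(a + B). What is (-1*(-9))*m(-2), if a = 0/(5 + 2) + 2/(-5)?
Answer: -15/4 ≈ -3.7500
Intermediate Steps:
a = -2/5 (a = 0/7 + 2*(-1/5) = 0*(1/7) - 2/5 = 0 - 2/5 = -2/5 ≈ -0.40000)
m(B) = 1/(-2/5 + B)
(-1*(-9))*m(-2) = (-1*(-9))*(5/(-2 + 5*(-2))) = 9*(5/(-2 - 10)) = 9*(5/(-12)) = 9*(5*(-1/12)) = 9*(-5/12) = -15/4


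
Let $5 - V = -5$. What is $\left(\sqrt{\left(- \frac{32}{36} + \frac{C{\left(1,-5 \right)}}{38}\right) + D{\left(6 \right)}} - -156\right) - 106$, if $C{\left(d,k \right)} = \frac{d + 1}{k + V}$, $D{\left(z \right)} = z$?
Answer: $50 + \frac{\sqrt{416005}}{285} \approx 52.263$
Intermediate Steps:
$V = 10$ ($V = 5 - -5 = 5 + 5 = 10$)
$C{\left(d,k \right)} = \frac{1 + d}{10 + k}$ ($C{\left(d,k \right)} = \frac{d + 1}{k + 10} = \frac{1 + d}{10 + k}$)
$\left(\sqrt{\left(- \frac{32}{36} + \frac{C{\left(1,-5 \right)}}{38}\right) + D{\left(6 \right)}} - -156\right) - 106 = \left(\sqrt{\left(- \frac{32}{36} + \frac{\frac{1}{10 - 5} \left(1 + 1\right)}{38}\right) + 6} - -156\right) - 106 = \left(\sqrt{\left(\left(-32\right) \frac{1}{36} + \frac{1}{5} \cdot 2 \cdot \frac{1}{38}\right) + 6} + 156\right) - 106 = \left(\sqrt{\left(- \frac{8}{9} + \frac{1}{5} \cdot 2 \cdot \frac{1}{38}\right) + 6} + 156\right) - 106 = \left(\sqrt{\left(- \frac{8}{9} + \frac{2}{5} \cdot \frac{1}{38}\right) + 6} + 156\right) - 106 = \left(\sqrt{\left(- \frac{8}{9} + \frac{1}{95}\right) + 6} + 156\right) - 106 = \left(\sqrt{- \frac{751}{855} + 6} + 156\right) - 106 = \left(\sqrt{\frac{4379}{855}} + 156\right) - 106 = \left(\frac{\sqrt{416005}}{285} + 156\right) - 106 = \left(156 + \frac{\sqrt{416005}}{285}\right) - 106 = 50 + \frac{\sqrt{416005}}{285}$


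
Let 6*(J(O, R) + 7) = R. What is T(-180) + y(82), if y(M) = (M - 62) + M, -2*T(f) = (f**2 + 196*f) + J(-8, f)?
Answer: 3121/2 ≈ 1560.5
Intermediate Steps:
J(O, R) = -7 + R/6
T(f) = 7/2 - 1177*f/12 - f**2/2 (T(f) = -((f**2 + 196*f) + (-7 + f/6))/2 = -(-7 + f**2 + 1177*f/6)/2 = 7/2 - 1177*f/12 - f**2/2)
y(M) = -62 + 2*M (y(M) = (-62 + M) + M = -62 + 2*M)
T(-180) + y(82) = (7/2 - 1177/12*(-180) - 1/2*(-180)**2) + (-62 + 2*82) = (7/2 + 17655 - 1/2*32400) + (-62 + 164) = (7/2 + 17655 - 16200) + 102 = 2917/2 + 102 = 3121/2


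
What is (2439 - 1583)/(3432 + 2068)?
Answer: 214/1375 ≈ 0.15564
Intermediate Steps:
(2439 - 1583)/(3432 + 2068) = 856/5500 = 856*(1/5500) = 214/1375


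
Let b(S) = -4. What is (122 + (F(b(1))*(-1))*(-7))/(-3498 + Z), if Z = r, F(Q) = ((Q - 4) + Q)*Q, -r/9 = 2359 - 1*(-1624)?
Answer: -458/39345 ≈ -0.011641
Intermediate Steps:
r = -35847 (r = -9*(2359 - 1*(-1624)) = -9*(2359 + 1624) = -9*3983 = -35847)
F(Q) = Q*(-4 + 2*Q) (F(Q) = ((-4 + Q) + Q)*Q = (-4 + 2*Q)*Q = Q*(-4 + 2*Q))
Z = -35847
(122 + (F(b(1))*(-1))*(-7))/(-3498 + Z) = (122 + ((2*(-4)*(-2 - 4))*(-1))*(-7))/(-3498 - 35847) = (122 + ((2*(-4)*(-6))*(-1))*(-7))/(-39345) = (122 + (48*(-1))*(-7))*(-1/39345) = (122 - 48*(-7))*(-1/39345) = (122 + 336)*(-1/39345) = 458*(-1/39345) = -458/39345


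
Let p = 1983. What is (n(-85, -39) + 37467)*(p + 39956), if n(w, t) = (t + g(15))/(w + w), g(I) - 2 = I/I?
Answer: 7856686971/5 ≈ 1.5713e+9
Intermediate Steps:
g(I) = 3 (g(I) = 2 + I/I = 2 + 1 = 3)
n(w, t) = (3 + t)/(2*w) (n(w, t) = (t + 3)/(w + w) = (3 + t)/((2*w)) = (3 + t)*(1/(2*w)) = (3 + t)/(2*w))
(n(-85, -39) + 37467)*(p + 39956) = ((½)*(3 - 39)/(-85) + 37467)*(1983 + 39956) = ((½)*(-1/85)*(-36) + 37467)*41939 = (18/85 + 37467)*41939 = (3184713/85)*41939 = 7856686971/5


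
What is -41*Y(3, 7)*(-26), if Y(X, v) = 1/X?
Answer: 1066/3 ≈ 355.33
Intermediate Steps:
-41*Y(3, 7)*(-26) = -41/3*(-26) = 1066/3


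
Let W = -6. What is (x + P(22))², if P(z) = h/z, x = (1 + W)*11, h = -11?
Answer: 12321/4 ≈ 3080.3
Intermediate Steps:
x = -55 (x = (1 - 6)*11 = -5*11 = -55)
P(z) = -11/z
(x + P(22))² = (-55 - 11/22)² = (-55 - 11*1/22)² = (-55 - ½)² = (-111/2)² = 12321/4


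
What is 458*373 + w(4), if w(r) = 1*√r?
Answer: 170836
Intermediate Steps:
w(r) = √r
458*373 + w(4) = 458*373 + √4 = 170834 + 2 = 170836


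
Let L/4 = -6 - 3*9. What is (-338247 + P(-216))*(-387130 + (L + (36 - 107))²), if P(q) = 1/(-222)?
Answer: 8658498911345/74 ≈ 1.1701e+11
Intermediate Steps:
P(q) = -1/222
L = -132 (L = 4*(-6 - 3*9) = 4*(-6 - 27) = 4*(-33) = -132)
(-338247 + P(-216))*(-387130 + (L + (36 - 107))²) = (-338247 - 1/222)*(-387130 + (-132 + (36 - 107))²) = -75090835*(-387130 + (-132 - 71)²)/222 = -75090835*(-387130 + (-203)²)/222 = -75090835*(-387130 + 41209)/222 = -75090835/222*(-345921) = 8658498911345/74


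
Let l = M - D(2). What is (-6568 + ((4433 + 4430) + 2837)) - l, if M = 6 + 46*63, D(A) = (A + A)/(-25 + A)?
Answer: 51240/23 ≈ 2227.8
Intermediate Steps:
D(A) = 2*A/(-25 + A) (D(A) = (2*A)/(-25 + A) = 2*A/(-25 + A))
M = 2904 (M = 6 + 2898 = 2904)
l = 66796/23 (l = 2904 - 2*2/(-25 + 2) = 2904 - 2*2/(-23) = 2904 - 2*2*(-1)/23 = 2904 - 1*(-4/23) = 2904 + 4/23 = 66796/23 ≈ 2904.2)
(-6568 + ((4433 + 4430) + 2837)) - l = (-6568 + ((4433 + 4430) + 2837)) - 1*66796/23 = (-6568 + (8863 + 2837)) - 66796/23 = (-6568 + 11700) - 66796/23 = 5132 - 66796/23 = 51240/23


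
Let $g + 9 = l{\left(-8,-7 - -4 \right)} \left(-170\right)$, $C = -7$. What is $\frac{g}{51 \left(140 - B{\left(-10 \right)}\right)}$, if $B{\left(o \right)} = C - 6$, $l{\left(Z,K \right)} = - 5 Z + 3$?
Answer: $- \frac{7319}{7803} \approx -0.93797$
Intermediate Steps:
$l{\left(Z,K \right)} = 3 - 5 Z$
$B{\left(o \right)} = -13$ ($B{\left(o \right)} = -7 - 6 = -13$)
$g = -7319$ ($g = -9 + \left(3 - -40\right) \left(-170\right) = -9 + \left(3 + 40\right) \left(-170\right) = -9 + 43 \left(-170\right) = -9 - 7310 = -7319$)
$\frac{g}{51 \left(140 - B{\left(-10 \right)}\right)} = - \frac{7319}{51 \left(140 - -13\right)} = - \frac{7319}{51 \left(140 + 13\right)} = - \frac{7319}{51 \cdot 153} = - \frac{7319}{7803}$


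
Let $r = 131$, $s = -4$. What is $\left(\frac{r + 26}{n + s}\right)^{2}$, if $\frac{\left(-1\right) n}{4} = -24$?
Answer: $\frac{24649}{8464} \approx 2.9122$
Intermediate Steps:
$n = 96$ ($n = \left(-4\right) \left(-24\right) = 96$)
$\left(\frac{r + 26}{n + s}\right)^{2} = \left(\frac{131 + 26}{96 - 4}\right)^{2} = \left(\frac{157}{92}\right)^{2} = \frac{24649}{8464}$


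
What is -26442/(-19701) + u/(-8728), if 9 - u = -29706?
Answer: -39403271/19105592 ≈ -2.0624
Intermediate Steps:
u = 29715 (u = 9 - 1*(-29706) = 9 + 29706 = 29715)
-26442/(-19701) + u/(-8728) = -26442/(-19701) + 29715/(-8728) = -26442*(-1/19701) + 29715*(-1/8728) = 2938/2189 - 29715/8728 = -39403271/19105592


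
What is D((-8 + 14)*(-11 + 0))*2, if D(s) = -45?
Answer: -90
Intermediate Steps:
D((-8 + 14)*(-11 + 0))*2 = -45*2 = -90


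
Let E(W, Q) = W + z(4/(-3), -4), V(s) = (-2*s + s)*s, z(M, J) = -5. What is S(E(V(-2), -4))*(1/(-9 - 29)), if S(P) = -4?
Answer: 2/19 ≈ 0.10526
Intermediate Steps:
V(s) = -s² (V(s) = (-s)*s = -s²)
E(W, Q) = -5 + W (E(W, Q) = W - 5 = -5 + W)
S(E(V(-2), -4))*(1/(-9 - 29)) = -4/(-9 - 29) = -4/(-38) = -4*(-1)/38 = -4*(-1/38) = 2/19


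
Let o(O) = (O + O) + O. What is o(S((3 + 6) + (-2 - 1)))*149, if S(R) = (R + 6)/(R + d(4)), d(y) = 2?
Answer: 1341/2 ≈ 670.50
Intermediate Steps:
S(R) = (6 + R)/(2 + R) (S(R) = (R + 6)/(R + 2) = (6 + R)/(2 + R))
o(O) = 3*O (o(O) = 2*O + O = 3*O)
o(S((3 + 6) + (-2 - 1)))*149 = (3*((6 + ((3 + 6) + (-2 - 1)))/(2 + ((3 + 6) + (-2 - 1)))))*149 = (3*((6 + (9 - 3))/(2 + (9 - 3))))*149 = (3*((6 + 6)/(2 + 6)))*149 = (3*(12/8))*149 = (3*((⅛)*12))*149 = (3*(3/2))*149 = (9/2)*149 = 1341/2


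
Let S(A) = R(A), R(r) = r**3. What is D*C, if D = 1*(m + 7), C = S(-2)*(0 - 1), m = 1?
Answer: 64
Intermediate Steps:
S(A) = A**3
C = 8 (C = (-2)**3*(0 - 1) = -8*(-1) = 8)
D = 8 (D = 1*(1 + 7) = 1*8 = 8)
D*C = 8*8 = 64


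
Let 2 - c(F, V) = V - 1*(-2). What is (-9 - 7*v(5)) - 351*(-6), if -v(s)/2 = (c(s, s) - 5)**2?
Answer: 3497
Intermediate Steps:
c(F, V) = -V (c(F, V) = 2 - (V - 1*(-2)) = 2 - (V + 2) = 2 - (2 + V) = 2 + (-2 - V) = -V)
v(s) = -2*(-5 - s)**2 (v(s) = -2*(-s - 5)**2 = -2*(-5 - s)**2)
(-9 - 7*v(5)) - 351*(-6) = (-9 - (-14)*(5 + 5)**2) - 351*(-6) = (-9 - (-14)*10**2) + 2106 = (-9 - (-14)*100) + 2106 = (-9 - 7*(-200)) + 2106 = (-9 + 1400) + 2106 = 1391 + 2106 = 3497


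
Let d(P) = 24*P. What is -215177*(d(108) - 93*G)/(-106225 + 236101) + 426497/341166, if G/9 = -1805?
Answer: -18516429858339607/7384879236 ≈ -2.5073e+6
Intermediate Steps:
G = -16245 (G = 9*(-1805) = -16245)
-215177*(d(108) - 93*G)/(-106225 + 236101) + 426497/341166 = -215177*(24*108 - 93*(-16245))/(-106225 + 236101) + 426497/341166 = -215177/(129876/(2592 + 1510785)) + 426497*(1/341166) = -215177/(129876/1513377) + 426497/341166 = -215177/(129876*(1/1513377)) + 426497/341166 = -215177/43292/504459 + 426497/341166 = -215177*504459/43292 + 426497/341166 = -108547974243/43292 + 426497/341166 = -18516429858339607/7384879236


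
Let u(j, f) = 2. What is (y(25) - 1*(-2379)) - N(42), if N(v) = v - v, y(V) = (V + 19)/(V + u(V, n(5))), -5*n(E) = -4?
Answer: 64277/27 ≈ 2380.6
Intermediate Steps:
n(E) = ⅘ (n(E) = -⅕*(-4) = ⅘)
y(V) = (19 + V)/(2 + V) (y(V) = (V + 19)/(V + 2) = (19 + V)/(2 + V))
N(v) = 0
(y(25) - 1*(-2379)) - N(42) = ((19 + 25)/(2 + 25) - 1*(-2379)) - 1*0 = (44/27 + 2379) + 0 = 64277/27 + 0 = 64277/27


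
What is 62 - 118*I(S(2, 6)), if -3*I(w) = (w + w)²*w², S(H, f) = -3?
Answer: 12806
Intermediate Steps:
I(w) = -4*w⁴/3 (I(w) = -(w + w)²*w²/3 = -(2*w)²*w²/3 = -4*w²*w²/3 = -4*w⁴/3)
62 - 118*I(S(2, 6)) = 62 - (-472)*(-3)⁴/3 = 62 - (-472)*81/3 = 62 - 118*(-108) = 62 + 12744 = 12806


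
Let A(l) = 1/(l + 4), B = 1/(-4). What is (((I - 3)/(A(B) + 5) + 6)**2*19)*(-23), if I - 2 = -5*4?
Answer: -11047797/6241 ≈ -1770.2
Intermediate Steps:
I = -18 (I = 2 - 5*4 = 2 - 20 = -18)
B = -1/4 (B = 1*(-1/4) = -1/4 ≈ -0.25000)
A(l) = 1/(4 + l)
(((I - 3)/(A(B) + 5) + 6)**2*19)*(-23) = (((-18 - 3)/(1/(4 - 1/4) + 5) + 6)**2*19)*(-23) = ((-21/(1/(15/4) + 5) + 6)**2*19)*(-23) = ((-21/(4/15 + 5) + 6)**2*19)*(-23) = ((-21/79/15 + 6)**2*19)*(-23) = ((-21*15/79 + 6)**2*19)*(-23) = ((-315/79 + 6)**2*19)*(-23) = ((159/79)**2*19)*(-23) = ((25281/6241)*19)*(-23) = (480339/6241)*(-23) = -11047797/6241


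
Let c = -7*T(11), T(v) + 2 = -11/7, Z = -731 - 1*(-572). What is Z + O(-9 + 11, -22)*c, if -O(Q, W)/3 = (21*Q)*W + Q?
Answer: 68991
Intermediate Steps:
Z = -159 (Z = -731 + 572 = -159)
O(Q, W) = -3*Q - 63*Q*W (O(Q, W) = -3*((21*Q)*W + Q) = -3*(21*Q*W + Q) = -3*(Q + 21*Q*W) = -3*Q - 63*Q*W)
T(v) = -25/7 (T(v) = -2 - 11/7 = -25/7)
c = 25 (c = -7*(-25/7) = 25)
Z + O(-9 + 11, -22)*c = -159 - 3*(-9 + 11)*(1 + 21*(-22))*25 = -159 - 3*2*(1 - 462)*25 = -159 - 3*2*(-461)*25 = -159 + 2766*25 = -159 + 69150 = 68991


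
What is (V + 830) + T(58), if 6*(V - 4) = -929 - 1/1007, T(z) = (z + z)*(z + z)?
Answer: 42702338/3021 ≈ 14135.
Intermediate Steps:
T(z) = 4*z**2 (T(z) = (2*z)*(2*z) = 4*z**2)
V = -455668/3021 (V = 4 + (-929 - 1/1007)/6 = 4 + (1/6)*(-935504/1007) = 4 - 467752/3021 = -455668/3021 ≈ -150.83)
(V + 830) + T(58) = (-455668/3021 + 830) + 4*58**2 = 2051762/3021 + 4*3364 = 2051762/3021 + 13456 = 42702338/3021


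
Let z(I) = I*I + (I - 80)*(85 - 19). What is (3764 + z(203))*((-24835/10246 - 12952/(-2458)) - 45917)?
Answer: -30695430717656127/12592334 ≈ -2.4376e+9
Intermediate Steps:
z(I) = -5280 + I² + 66*I (z(I) = I² + (-80 + I)*66 = I² + (-5280 + 66*I) = -5280 + I² + 66*I)
(3764 + z(203))*((-24835/10246 - 12952/(-2458)) - 45917) = (3764 + (-5280 + 203² + 66*203))*((-24835/10246 - 12952/(-2458)) - 45917) = (3764 + (-5280 + 41209 + 13398))*((-24835*1/10246 - 12952*(-1/2458)) - 45917) = (3764 + 49327)*((-24835/10246 + 6476/1229) - 45917) = 53091*(35830881/12592334 - 45917) = 53091*(-578166369397/12592334) = -30695430717656127/12592334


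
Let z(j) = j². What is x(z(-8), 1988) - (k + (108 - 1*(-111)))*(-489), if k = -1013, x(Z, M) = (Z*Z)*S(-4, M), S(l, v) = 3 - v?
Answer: -8518826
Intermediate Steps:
x(Z, M) = Z²*(3 - M) (x(Z, M) = (Z*Z)*(3 - M) = Z²*(3 - M))
x(z(-8), 1988) - (k + (108 - 1*(-111)))*(-489) = ((-8)²)²*(3 - 1*1988) - (-1013 + (108 - 1*(-111)))*(-489) = 64²*(3 - 1988) - (-1013 + (108 + 111))*(-489) = 4096*(-1985) - (-1013 + 219)*(-489) = -8130560 - (-794)*(-489) = -8130560 - 1*388266 = -8130560 - 388266 = -8518826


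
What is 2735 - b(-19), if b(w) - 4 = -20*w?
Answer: 2351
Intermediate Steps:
b(w) = 4 - 20*w
2735 - b(-19) = 2735 - (4 - 20*(-19)) = 2735 - (4 + 380) = 2735 - 1*384 = 2735 - 384 = 2351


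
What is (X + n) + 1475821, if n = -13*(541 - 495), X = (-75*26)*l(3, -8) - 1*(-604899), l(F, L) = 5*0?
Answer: 2080122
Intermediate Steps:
l(F, L) = 0
X = 604899 (X = -75*26*0 - 1*(-604899) = -1950*0 + 604899 = 0 + 604899 = 604899)
n = -598 (n = -13*46 = -598)
(X + n) + 1475821 = (604899 - 598) + 1475821 = 604301 + 1475821 = 2080122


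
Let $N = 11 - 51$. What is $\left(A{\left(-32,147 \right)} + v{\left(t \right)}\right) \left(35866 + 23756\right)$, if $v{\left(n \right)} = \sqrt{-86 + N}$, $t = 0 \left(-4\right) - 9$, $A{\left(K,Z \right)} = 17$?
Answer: $1013574 + 178866 i \sqrt{14} \approx 1.0136 \cdot 10^{6} + 6.6926 \cdot 10^{5} i$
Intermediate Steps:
$N = -40$ ($N = 11 - 51 = -40$)
$t = -9$ ($t = 0 - 9 = -9$)
$v{\left(n \right)} = 3 i \sqrt{14}$ ($v{\left(n \right)} = \sqrt{-86 - 40} = \sqrt{-126} = 3 i \sqrt{14}$)
$\left(A{\left(-32,147 \right)} + v{\left(t \right)}\right) \left(35866 + 23756\right) = \left(17 + 3 i \sqrt{14}\right) \left(35866 + 23756\right) = \left(17 + 3 i \sqrt{14}\right) 59622 = 1013574 + 178866 i \sqrt{14}$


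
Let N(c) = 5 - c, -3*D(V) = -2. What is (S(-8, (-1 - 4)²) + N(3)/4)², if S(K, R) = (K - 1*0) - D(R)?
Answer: 2401/36 ≈ 66.694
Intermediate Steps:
D(V) = ⅔ (D(V) = -⅓*(-2) = ⅔)
S(K, R) = -⅔ + K (S(K, R) = (K - 1*0) - 1*⅔ = (K + 0) - ⅔ = K - ⅔ = -⅔ + K)
(S(-8, (-1 - 4)²) + N(3)/4)² = ((-⅔ - 8) + (5 - 1*3)/4)² = (-26/3 + (5 - 3)*(¼))² = (-26/3 + 2*(¼))² = (-26/3 + ½)² = (-49/6)² = 2401/36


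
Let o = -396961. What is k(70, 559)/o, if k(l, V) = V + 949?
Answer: -1508/396961 ≈ -0.0037989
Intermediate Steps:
k(l, V) = 949 + V
k(70, 559)/o = (949 + 559)/(-396961) = 1508*(-1/396961) = -1508/396961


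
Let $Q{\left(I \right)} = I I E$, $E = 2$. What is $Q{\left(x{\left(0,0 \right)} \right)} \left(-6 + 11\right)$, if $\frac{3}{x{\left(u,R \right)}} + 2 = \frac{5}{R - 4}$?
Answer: $\frac{1440}{169} \approx 8.5207$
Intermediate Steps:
$x{\left(u,R \right)} = \frac{3}{-2 + \frac{5}{-4 + R}}$ ($x{\left(u,R \right)} = \frac{3}{-2 + \frac{5}{R - 4}} = \frac{3}{-2 + \frac{5}{-4 + R}}$)
$Q{\left(I \right)} = 2 I^{2}$ ($Q{\left(I \right)} = I I 2 = I^{2} \cdot 2 = 2 I^{2}$)
$Q{\left(x{\left(0,0 \right)} \right)} \left(-6 + 11\right) = 2 \left(\frac{3 \left(4 - 0\right)}{-13 + 2 \cdot 0}\right)^{2} \left(-6 + 11\right) = 2 \left(\frac{3 \left(4 + 0\right)}{-13 + 0}\right)^{2} \cdot 5 = 2 \left(3 \frac{1}{-13} \cdot 4\right)^{2} \cdot 5 = 2 \left(3 \left(- \frac{1}{13}\right) 4\right)^{2} \cdot 5 = 2 \left(- \frac{12}{13}\right)^{2} \cdot 5 = 2 \cdot \frac{144}{169} \cdot 5 = \frac{288}{169} \cdot 5 = \frac{1440}{169}$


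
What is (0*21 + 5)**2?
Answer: 25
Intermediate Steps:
(0*21 + 5)**2 = (0 + 5)**2 = 5**2 = 25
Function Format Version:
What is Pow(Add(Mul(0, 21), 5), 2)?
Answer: 25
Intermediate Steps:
Pow(Add(Mul(0, 21), 5), 2) = Pow(Add(0, 5), 2) = Pow(5, 2) = 25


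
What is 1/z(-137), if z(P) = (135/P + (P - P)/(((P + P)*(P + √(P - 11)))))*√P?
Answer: I*√137/135 ≈ 0.086702*I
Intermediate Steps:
z(P) = 135/√P (z(P) = (135/P + 0/(((2*P)*(P + √(-11 + P)))))*√P = (135/P + 0/((2*P*(P + √(-11 + P)))))*√P = (135/P + 0*(1/(2*P*(P + √(-11 + P)))))*√P = (135/P + 0)*√P = (135/P)*√P = 135/√P)
1/z(-137) = 1/(135/√(-137)) = 1/(135*(-I*√137/137)) = 1/(-135*I*√137/137) = I*√137/135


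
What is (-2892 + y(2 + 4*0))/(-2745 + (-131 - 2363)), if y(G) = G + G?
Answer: 2888/5239 ≈ 0.55125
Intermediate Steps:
y(G) = 2*G
(-2892 + y(2 + 4*0))/(-2745 + (-131 - 2363)) = (-2892 + 2*(2 + 4*0))/(-2745 + (-131 - 2363)) = (-2892 + 2*(2 + 0))/(-2745 - 2494) = (-2892 + 2*2)/(-5239) = (-2892 + 4)*(-1/5239) = -2888*(-1/5239) = 2888/5239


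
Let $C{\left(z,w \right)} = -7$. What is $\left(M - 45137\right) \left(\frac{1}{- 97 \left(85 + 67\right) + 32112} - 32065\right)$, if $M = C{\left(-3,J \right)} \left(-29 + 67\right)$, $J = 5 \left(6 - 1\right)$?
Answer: $\frac{25285154037357}{17368} \approx 1.4558 \cdot 10^{9}$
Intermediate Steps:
$J = 25$ ($J = 5 \cdot 5 = 25$)
$M = -266$ ($M = - 7 \left(-29 + 67\right) = \left(-7\right) 38 = -266$)
$\left(M - 45137\right) \left(\frac{1}{- 97 \left(85 + 67\right) + 32112} - 32065\right) = \left(-266 - 45137\right) \left(\frac{1}{- 97 \left(85 + 67\right) + 32112} - 32065\right) = - 45403 \left(\frac{1}{\left(-97\right) 152 + 32112} - 32065\right) = - 45403 \left(\frac{1}{-14744 + 32112} - 32065\right) = - 45403 \left(\frac{1}{17368} - 32065\right) = \left(-45403\right) \left(- \frac{556904919}{17368}\right) = \frac{25285154037357}{17368}$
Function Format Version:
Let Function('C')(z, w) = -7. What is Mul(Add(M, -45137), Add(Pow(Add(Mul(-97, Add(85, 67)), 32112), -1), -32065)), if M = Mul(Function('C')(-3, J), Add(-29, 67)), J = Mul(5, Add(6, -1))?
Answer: Rational(25285154037357, 17368) ≈ 1.4558e+9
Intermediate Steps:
J = 25 (J = Mul(5, 5) = 25)
M = -266 (M = Mul(-7, Add(-29, 67)) = Mul(-7, 38) = -266)
Mul(Add(M, -45137), Add(Pow(Add(Mul(-97, Add(85, 67)), 32112), -1), -32065)) = Mul(Add(-266, -45137), Add(Pow(Add(Mul(-97, Add(85, 67)), 32112), -1), -32065)) = Mul(-45403, Add(Pow(Add(Mul(-97, 152), 32112), -1), -32065)) = Mul(-45403, Add(Pow(Add(-14744, 32112), -1), -32065)) = Mul(-45403, Add(Pow(17368, -1), -32065)) = Mul(-45403, Add(Rational(1, 17368), -32065)) = Mul(-45403, Rational(-556904919, 17368)) = Rational(25285154037357, 17368)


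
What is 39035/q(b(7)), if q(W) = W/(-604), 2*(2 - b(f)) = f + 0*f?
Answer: 47154280/3 ≈ 1.5718e+7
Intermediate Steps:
b(f) = 2 - f/2 (b(f) = 2 - (f + 0*f)/2 = 2 - (f + 0)/2 = 2 - f/2)
q(W) = -W/604 (q(W) = W*(-1/604) = -W/604)
39035/q(b(7)) = 39035/((-(2 - 1/2*7)/604)) = 39035/((-(2 - 7/2)/604)) = 39035/((-1/604*(-3/2))) = 39035/(3/1208) = 39035*(1208/3) = 47154280/3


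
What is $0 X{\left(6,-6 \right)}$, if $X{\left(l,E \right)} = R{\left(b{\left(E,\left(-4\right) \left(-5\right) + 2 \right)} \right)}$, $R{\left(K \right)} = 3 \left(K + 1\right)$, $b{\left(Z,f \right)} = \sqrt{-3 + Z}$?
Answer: $0$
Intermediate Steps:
$R{\left(K \right)} = 3 + 3 K$ ($R{\left(K \right)} = 3 \left(1 + K\right) = 3 + 3 K$)
$X{\left(l,E \right)} = 3 + 3 \sqrt{-3 + E}$
$0 X{\left(6,-6 \right)} = 0 \left(3 + 3 \sqrt{-3 - 6}\right) = 0 \left(3 + 3 \sqrt{-9}\right) = 0 \left(3 + 3 \cdot 3 i\right) = 0 \left(3 + 9 i\right) = 0$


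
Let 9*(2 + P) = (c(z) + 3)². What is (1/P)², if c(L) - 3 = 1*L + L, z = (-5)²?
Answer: 81/9721924 ≈ 8.3317e-6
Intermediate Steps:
z = 25
c(L) = 3 + 2*L (c(L) = 3 + (1*L + L) = 3 + (L + L) = 3 + 2*L)
P = 3118/9 (P = -2 + ((3 + 2*25) + 3)²/9 = -2 + ((3 + 50) + 3)²/9 = -2 + (53 + 3)²/9 = -2 + (⅑)*56² = -2 + (⅑)*3136 = -2 + 3136/9 = 3118/9 ≈ 346.44)
(1/P)² = (1/(3118/9))² = (9/3118)² = 81/9721924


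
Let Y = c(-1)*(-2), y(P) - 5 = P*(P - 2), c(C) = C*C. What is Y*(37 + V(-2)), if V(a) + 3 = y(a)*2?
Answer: -120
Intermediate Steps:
c(C) = C²
y(P) = 5 + P*(-2 + P) (y(P) = 5 + P*(P - 2) = 5 + P*(-2 + P))
V(a) = 7 - 4*a + 2*a² (V(a) = -3 + (5 + a² - 2*a)*2 = -3 + (10 - 4*a + 2*a²) = 7 - 4*a + 2*a²)
Y = -2 (Y = (-1)²*(-2) = 1*(-2) = -2)
Y*(37 + V(-2)) = -2*(37 + (7 - 4*(-2) + 2*(-2)²)) = -2*(37 + (7 + 8 + 2*4)) = -2*(37 + (7 + 8 + 8)) = -2*(37 + 23) = -2*60 = -120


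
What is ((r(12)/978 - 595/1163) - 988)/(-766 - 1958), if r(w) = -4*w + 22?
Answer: 281094295/774578934 ≈ 0.36290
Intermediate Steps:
r(w) = 22 - 4*w
((r(12)/978 - 595/1163) - 988)/(-766 - 1958) = (((22 - 4*12)/978 - 595/1163) - 988)/(-766 - 1958) = (((22 - 48)*(1/978) - 595*1/1163) - 988)/(-2724) = ((-26*1/978 - 595/1163) - 988)*(-1/2724) = ((-13/489 - 595/1163) - 988)*(-1/2724) = (-306074/568707 - 988)*(-1/2724) = -562188590/568707*(-1/2724) = 281094295/774578934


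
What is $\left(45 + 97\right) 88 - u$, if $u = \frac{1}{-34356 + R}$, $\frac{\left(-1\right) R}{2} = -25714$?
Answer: $\frac{213331711}{17072} \approx 12496.0$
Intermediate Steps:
$R = 51428$ ($R = \left(-2\right) \left(-25714\right) = 51428$)
$u = \frac{1}{17072}$ ($u = \frac{1}{-34356 + 51428} = \frac{1}{17072} \approx 5.8575 \cdot 10^{-5}$)
$\left(45 + 97\right) 88 - u = \left(45 + 97\right) 88 - \frac{1}{17072} = 142 \cdot 88 - \frac{1}{17072} = 12496 - \frac{1}{17072} = \frac{213331711}{17072}$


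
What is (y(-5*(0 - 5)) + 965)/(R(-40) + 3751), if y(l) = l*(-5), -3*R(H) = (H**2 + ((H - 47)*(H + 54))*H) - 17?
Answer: -252/3905 ≈ -0.064533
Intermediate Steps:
R(H) = 17/3 - H**2/3 - H*(-47 + H)*(54 + H)/3 (R(H) = -((H**2 + ((H - 47)*(H + 54))*H) - 17)/3 = -((H**2 + ((-47 + H)*(54 + H))*H) - 17)/3 = -((H**2 + H*(-47 + H)*(54 + H)) - 17)/3 = -(-17 + H**2 + H*(-47 + H)*(54 + H))/3 = 17/3 - H**2/3 - H*(-47 + H)*(54 + H)/3)
y(l) = -5*l
(y(-5*(0 - 5)) + 965)/(R(-40) + 3751) = (-(-25)*(0 - 5) + 965)/((17/3 + 846*(-40) - 8/3*(-40)**2 - 1/3*(-40)**3) + 3751) = (-(-25)*(-5) + 965)/((17/3 - 33840 - 8/3*1600 - 1/3*(-64000)) + 3751) = (-5*25 + 965)/((17/3 - 33840 - 12800/3 + 64000/3) + 3751) = (-125 + 965)/(-50303/3 + 3751) = 840/(-39050/3) = 840*(-3/39050) = -252/3905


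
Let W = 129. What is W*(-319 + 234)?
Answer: -10965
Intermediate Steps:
W*(-319 + 234) = 129*(-319 + 234) = 129*(-85) = -10965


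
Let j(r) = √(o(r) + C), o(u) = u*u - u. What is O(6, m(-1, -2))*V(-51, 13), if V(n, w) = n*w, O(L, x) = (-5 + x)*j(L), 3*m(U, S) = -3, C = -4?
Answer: 3978*√26 ≈ 20284.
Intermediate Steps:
o(u) = u² - u
m(U, S) = -1 (m(U, S) = (⅓)*(-3) = -1)
j(r) = √(-4 + r*(-1 + r)) (j(r) = √(r*(-1 + r) - 4) = √(-4 + r*(-1 + r)))
O(L, x) = √(-4 + L*(-1 + L))*(-5 + x) (O(L, x) = (-5 + x)*√(-4 + L*(-1 + L)) = √(-4 + L*(-1 + L))*(-5 + x))
O(6, m(-1, -2))*V(-51, 13) = (√(-4 + 6*(-1 + 6))*(-5 - 1))*(-51*13) = (√(-4 + 6*5)*(-6))*(-663) = (√(-4 + 30)*(-6))*(-663) = (√26*(-6))*(-663) = -6*√26*(-663) = 3978*√26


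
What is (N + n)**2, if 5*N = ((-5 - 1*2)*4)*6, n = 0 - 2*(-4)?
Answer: 16384/25 ≈ 655.36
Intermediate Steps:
n = 8 (n = 0 + 8 = 8)
N = -168/5 (N = (((-5 - 1*2)*4)*6)/5 = (((-5 - 2)*4)*6)/5 = (-7*4*6)/5 = (-28*6)/5 = (1/5)*(-168) = -168/5 ≈ -33.600)
(N + n)**2 = (-168/5 + 8)**2 = (-128/5)**2 = 16384/25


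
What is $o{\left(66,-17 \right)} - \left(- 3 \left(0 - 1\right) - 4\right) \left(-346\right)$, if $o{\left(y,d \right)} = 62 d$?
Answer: $-1400$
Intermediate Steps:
$o{\left(66,-17 \right)} - \left(- 3 \left(0 - 1\right) - 4\right) \left(-346\right) = 62 \left(-17\right) - \left(- 3 \left(0 - 1\right) - 4\right) \left(-346\right) = -1054 - \left(- 3 \left(0 - 1\right) - 4\right) \left(-346\right) = -1054 - \left(\left(-3\right) \left(-1\right) - 4\right) \left(-346\right) = -1054 - \left(3 - 4\right) \left(-346\right) = -1054 - \left(-1\right) \left(-346\right) = -1054 - 346 = -1400$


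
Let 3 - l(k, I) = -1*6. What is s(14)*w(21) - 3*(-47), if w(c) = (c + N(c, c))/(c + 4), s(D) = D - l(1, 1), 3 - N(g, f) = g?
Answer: 708/5 ≈ 141.60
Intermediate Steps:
l(k, I) = 9 (l(k, I) = 3 - (-1)*6 = 3 - 1*(-6) = 3 + 6 = 9)
N(g, f) = 3 - g
s(D) = -9 + D (s(D) = D - 1*9 = D - 9 = -9 + D)
w(c) = 3/(4 + c) (w(c) = (c + (3 - c))/(c + 4) = 3/(4 + c))
s(14)*w(21) - 3*(-47) = (-9 + 14)*(3/(4 + 21)) - 3*(-47) = 5*(3/25) + 141 = ⅗ + 141 = 708/5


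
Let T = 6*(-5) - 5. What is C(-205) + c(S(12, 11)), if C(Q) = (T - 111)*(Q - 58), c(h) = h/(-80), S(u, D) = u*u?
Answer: 191981/5 ≈ 38396.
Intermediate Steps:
T = -35 (T = -30 - 5 = -35)
S(u, D) = u²
c(h) = -h/80 (c(h) = h*(-1/80) = -h/80)
C(Q) = 8468 - 146*Q (C(Q) = (-35 - 111)*(Q - 58) = -146*(-58 + Q) = 8468 - 146*Q)
C(-205) + c(S(12, 11)) = (8468 - 146*(-205)) - 1/80*12² = (8468 + 29930) - 1/80*144 = 38398 - 9/5 = 191981/5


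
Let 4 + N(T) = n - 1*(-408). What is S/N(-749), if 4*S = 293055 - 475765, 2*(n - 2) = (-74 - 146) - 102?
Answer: -18271/98 ≈ -186.44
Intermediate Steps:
n = -159 (n = 2 + ((-74 - 146) - 102)/2 = 2 + (-220 - 102)/2 = 2 + (½)*(-322) = 2 - 161 = -159)
N(T) = 245 (N(T) = -4 + (-159 - 1*(-408)) = -4 + (-159 + 408) = -4 + 249 = 245)
S = -91355/2 (S = (293055 - 475765)/4 = (¼)*(-182710) = -91355/2 ≈ -45678.)
S/N(-749) = -91355/2/245 = -91355/2*1/245 = -18271/98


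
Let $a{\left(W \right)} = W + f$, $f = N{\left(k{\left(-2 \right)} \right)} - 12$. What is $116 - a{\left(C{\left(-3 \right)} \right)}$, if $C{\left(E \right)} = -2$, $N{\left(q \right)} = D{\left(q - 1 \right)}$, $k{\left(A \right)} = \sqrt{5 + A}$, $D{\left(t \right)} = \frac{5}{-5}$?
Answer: $131$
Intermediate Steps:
$D{\left(t \right)} = -1$ ($D{\left(t \right)} = 5 \left(- \frac{1}{5}\right) = -1$)
$N{\left(q \right)} = -1$
$f = -13$ ($f = -1 - 12 = -13$)
$a{\left(W \right)} = -13 + W$ ($a{\left(W \right)} = W - 13 = -13 + W$)
$116 - a{\left(C{\left(-3 \right)} \right)} = 116 - \left(-13 - 2\right) = 116 - -15 = 116 + 15 = 131$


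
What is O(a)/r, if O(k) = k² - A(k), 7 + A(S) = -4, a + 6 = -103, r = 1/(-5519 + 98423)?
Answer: 1104814368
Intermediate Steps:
r = 1/92904 ≈ 1.0764e-5
a = -109 (a = -6 - 103 = -109)
A(S) = -11 (A(S) = -7 - 4 = -11)
O(k) = 11 + k² (O(k) = k² - 1*(-11) = k² + 11 = 11 + k²)
O(a)/r = (11 + (-109)²)/(1/92904) = (11 + 11881)*92904 = 11892*92904 = 1104814368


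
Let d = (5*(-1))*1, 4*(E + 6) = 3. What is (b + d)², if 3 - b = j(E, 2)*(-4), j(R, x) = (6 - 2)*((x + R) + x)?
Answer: 484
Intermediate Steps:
E = -21/4 (E = -6 + (¼)*3 = -6 + ¾ = -21/4 ≈ -5.2500)
j(R, x) = 4*R + 8*x (j(R, x) = 4*((R + x) + x) = 4*(R + 2*x) = 4*R + 8*x)
b = -17 (b = 3 - (4*(-21/4) + 8*2)*(-4) = 3 - (-21 + 16)*(-4) = 3 - (-5)*(-4) = 3 - 1*20 = 3 - 20 = -17)
d = -5 (d = -5*1 = -5)
(b + d)² = (-17 - 5)² = (-22)² = 484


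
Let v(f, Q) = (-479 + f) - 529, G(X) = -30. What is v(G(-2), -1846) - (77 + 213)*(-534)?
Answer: 153822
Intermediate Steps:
v(f, Q) = -1008 + f
v(G(-2), -1846) - (77 + 213)*(-534) = (-1008 - 30) - (77 + 213)*(-534) = -1038 - 290*(-534) = -1038 - 1*(-154860) = -1038 + 154860 = 153822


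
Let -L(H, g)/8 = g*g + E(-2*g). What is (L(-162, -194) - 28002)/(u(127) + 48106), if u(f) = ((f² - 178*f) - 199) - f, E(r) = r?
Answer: -332194/41303 ≈ -8.0428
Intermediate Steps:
u(f) = -199 + f² - 179*f (u(f) = (-199 + f² - 178*f) - f = -199 + f² - 179*f)
L(H, g) = -8*g² + 16*g (L(H, g) = -8*(g*g - 2*g) = -8*(g² - 2*g) = -8*g² + 16*g)
(L(-162, -194) - 28002)/(u(127) + 48106) = (8*(-194)*(2 - 1*(-194)) - 28002)/((-199 + 127² - 179*127) + 48106) = (8*(-194)*(2 + 194) - 28002)/((-199 + 16129 - 22733) + 48106) = (8*(-194)*196 - 28002)/(-6803 + 48106) = (-304192 - 28002)/41303 = -332194*1/41303 = -332194/41303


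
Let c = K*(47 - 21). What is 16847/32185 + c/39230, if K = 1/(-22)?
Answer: 1453913501/2777758610 ≈ 0.52341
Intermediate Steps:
K = -1/22 ≈ -0.045455
c = -13/11 (c = -(47 - 21)/22 = -1/22*26 = -13/11 ≈ -1.1818)
16847/32185 + c/39230 = 16847/32185 - 13/11/39230 = 16847*(1/32185) - 13/11*1/39230 = 16847/32185 - 13/431530 = 1453913501/2777758610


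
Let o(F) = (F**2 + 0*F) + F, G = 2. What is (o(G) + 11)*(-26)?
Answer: -442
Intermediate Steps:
o(F) = F + F**2 (o(F) = (F**2 + 0) + F = F**2 + F = F + F**2)
(o(G) + 11)*(-26) = (2*(1 + 2) + 11)*(-26) = (2*3 + 11)*(-26) = (6 + 11)*(-26) = 17*(-26) = -442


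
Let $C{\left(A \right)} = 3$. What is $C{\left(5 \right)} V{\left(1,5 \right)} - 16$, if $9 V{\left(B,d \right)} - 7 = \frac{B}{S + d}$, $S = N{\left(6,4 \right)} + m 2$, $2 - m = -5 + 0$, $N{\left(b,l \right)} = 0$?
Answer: $- \frac{778}{57} \approx -13.649$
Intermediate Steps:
$m = 7$ ($m = 2 - \left(-5 + 0\right) = 2 - -5 = 2 + 5 = 7$)
$S = 14$ ($S = 0 + 7 \cdot 2 = 0 + 14 = 14$)
$V{\left(B,d \right)} = \frac{7}{9} + \frac{B}{9 \left(14 + d\right)}$ ($V{\left(B,d \right)} = \frac{7}{9} + \frac{B \frac{1}{14 + d}}{9} = \frac{7}{9} + \frac{B}{9 \left(14 + d\right)}$)
$C{\left(5 \right)} V{\left(1,5 \right)} - 16 = 3 \frac{98 + 1 + 7 \cdot 5}{9 \left(14 + 5\right)} - 16 = 3 \frac{98 + 1 + 35}{9 \cdot 19} + \left(-23 + 7\right) = 3 \cdot \frac{1}{9} \cdot \frac{1}{19} \cdot 134 - 16 = 3 \cdot \frac{134}{171} - 16 = \frac{134}{57} - 16 = - \frac{778}{57}$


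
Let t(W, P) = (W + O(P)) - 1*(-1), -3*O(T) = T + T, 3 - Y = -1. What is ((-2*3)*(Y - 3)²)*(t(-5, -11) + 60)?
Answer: -380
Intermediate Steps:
Y = 4 (Y = 3 - 1*(-1) = 3 + 1 = 4)
O(T) = -2*T/3 (O(T) = -(T + T)/3 = -2*T/3)
t(W, P) = 1 + W - 2*P/3 (t(W, P) = (W - 2*P/3) - 1*(-1) = (W - 2*P/3) + 1 = 1 + W - 2*P/3)
((-2*3)*(Y - 3)²)*(t(-5, -11) + 60) = ((-2*3)*(4 - 3)²)*((1 - 5 - ⅔*(-11)) + 60) = (-6*1²)*((1 - 5 + 22/3) + 60) = (-6*1)*(10/3 + 60) = -6*190/3 = -380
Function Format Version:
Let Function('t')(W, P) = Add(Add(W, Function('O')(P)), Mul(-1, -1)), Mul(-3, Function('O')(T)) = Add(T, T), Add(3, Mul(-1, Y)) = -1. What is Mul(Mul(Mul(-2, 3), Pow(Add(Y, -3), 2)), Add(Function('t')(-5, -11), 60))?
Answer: -380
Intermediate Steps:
Y = 4 (Y = Add(3, Mul(-1, -1)) = Add(3, 1) = 4)
Function('O')(T) = Mul(Rational(-2, 3), T) (Function('O')(T) = Mul(Rational(-1, 3), Add(T, T)) = Mul(Rational(-1, 3), Mul(2, T)) = Mul(Rational(-2, 3), T))
Function('t')(W, P) = Add(1, W, Mul(Rational(-2, 3), P)) (Function('t')(W, P) = Add(Add(W, Mul(Rational(-2, 3), P)), Mul(-1, -1)) = Add(Add(W, Mul(Rational(-2, 3), P)), 1) = Add(1, W, Mul(Rational(-2, 3), P)))
Mul(Mul(Mul(-2, 3), Pow(Add(Y, -3), 2)), Add(Function('t')(-5, -11), 60)) = Mul(Mul(Mul(-2, 3), Pow(Add(4, -3), 2)), Add(Add(1, -5, Mul(Rational(-2, 3), -11)), 60)) = Mul(Mul(-6, Pow(1, 2)), Add(Add(1, -5, Rational(22, 3)), 60)) = Mul(Mul(-6, 1), Add(Rational(10, 3), 60)) = Mul(-6, Rational(190, 3)) = -380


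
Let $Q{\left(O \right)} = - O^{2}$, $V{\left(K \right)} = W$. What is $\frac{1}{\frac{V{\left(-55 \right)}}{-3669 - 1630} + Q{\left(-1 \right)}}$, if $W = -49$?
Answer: $- \frac{757}{750} \approx -1.0093$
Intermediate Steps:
$V{\left(K \right)} = -49$
$\frac{1}{\frac{V{\left(-55 \right)}}{-3669 - 1630} + Q{\left(-1 \right)}} = \frac{1}{- \frac{49}{-3669 - 1630} - \left(-1\right)^{2}} = \frac{1}{- \frac{49}{-3669 - 1630} - 1} = \frac{1}{- \frac{49}{-5299} - 1} = \frac{1}{\left(-49\right) \left(- \frac{1}{5299}\right) - 1} = \frac{1}{\frac{7}{757} - 1} = \frac{1}{- \frac{750}{757}} = - \frac{757}{750}$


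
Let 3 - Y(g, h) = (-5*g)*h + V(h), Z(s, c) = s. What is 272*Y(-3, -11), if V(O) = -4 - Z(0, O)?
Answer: 46784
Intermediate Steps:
V(O) = -4 (V(O) = -4 - 1*0 = -4 + 0 = -4)
Y(g, h) = 7 + 5*g*h (Y(g, h) = 3 - ((-5*g)*h - 4) = 3 - (-5*g*h - 4) = 3 - (-4 - 5*g*h) = 3 + (4 + 5*g*h) = 7 + 5*g*h)
272*Y(-3, -11) = 272*(7 + 5*(-3)*(-11)) = 272*(7 + 165) = 272*172 = 46784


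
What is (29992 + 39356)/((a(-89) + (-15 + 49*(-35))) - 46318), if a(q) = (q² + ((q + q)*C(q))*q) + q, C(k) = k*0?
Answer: -17337/10054 ≈ -1.7244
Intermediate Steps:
C(k) = 0
a(q) = q + q² (a(q) = (q² + ((q + q)*0)*q) + q = (q² + ((2*q)*0)*q) + q = (q² + 0*q) + q = (q² + 0) + q = q² + q = q + q²)
(29992 + 39356)/((a(-89) + (-15 + 49*(-35))) - 46318) = (29992 + 39356)/((-89*(1 - 89) + (-15 + 49*(-35))) - 46318) = 69348/((-89*(-88) + (-15 - 1715)) - 46318) = 69348/((7832 - 1730) - 46318) = 69348/(6102 - 46318) = 69348/(-40216) = 69348*(-1/40216) = -17337/10054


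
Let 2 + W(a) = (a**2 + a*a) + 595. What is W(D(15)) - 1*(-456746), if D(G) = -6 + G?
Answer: 457501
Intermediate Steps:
W(a) = 593 + 2*a**2 (W(a) = -2 + ((a**2 + a*a) + 595) = -2 + ((a**2 + a**2) + 595) = -2 + (2*a**2 + 595) = -2 + (595 + 2*a**2) = 593 + 2*a**2)
W(D(15)) - 1*(-456746) = (593 + 2*(-6 + 15)**2) - 1*(-456746) = (593 + 2*9**2) + 456746 = (593 + 2*81) + 456746 = (593 + 162) + 456746 = 755 + 456746 = 457501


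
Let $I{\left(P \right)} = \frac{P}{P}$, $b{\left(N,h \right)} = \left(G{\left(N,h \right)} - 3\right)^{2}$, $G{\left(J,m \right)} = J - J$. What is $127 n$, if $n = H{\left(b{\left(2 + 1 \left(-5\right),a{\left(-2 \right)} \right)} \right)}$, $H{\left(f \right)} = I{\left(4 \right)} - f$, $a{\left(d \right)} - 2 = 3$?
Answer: $-1016$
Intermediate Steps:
$a{\left(d \right)} = 5$ ($a{\left(d \right)} = 2 + 3 = 5$)
$G{\left(J,m \right)} = 0$
$b{\left(N,h \right)} = 9$ ($b{\left(N,h \right)} = \left(0 - 3\right)^{2} = \left(-3\right)^{2} = 9$)
$I{\left(P \right)} = 1$
$H{\left(f \right)} = 1 - f$
$n = -8$ ($n = 1 - 9 = -8$)
$127 n = 127 \left(-8\right) = -1016$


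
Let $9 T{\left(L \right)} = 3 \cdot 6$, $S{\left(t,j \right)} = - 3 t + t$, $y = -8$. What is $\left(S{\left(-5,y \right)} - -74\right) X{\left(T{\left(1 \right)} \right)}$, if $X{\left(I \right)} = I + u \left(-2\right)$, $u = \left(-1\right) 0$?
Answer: $168$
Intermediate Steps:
$u = 0$
$S{\left(t,j \right)} = - 2 t$
$T{\left(L \right)} = 2$ ($T{\left(L \right)} = \frac{3 \cdot 6}{9} = \frac{1}{9} \cdot 18 = 2$)
$X{\left(I \right)} = I$ ($X{\left(I \right)} = I + 0 \left(-2\right) = I + 0 = I$)
$\left(S{\left(-5,y \right)} - -74\right) X{\left(T{\left(1 \right)} \right)} = \left(\left(-2\right) \left(-5\right) - -74\right) 2 = \left(10 + 74\right) 2 = 84 \cdot 2 = 168$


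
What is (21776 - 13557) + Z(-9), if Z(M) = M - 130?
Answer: 8080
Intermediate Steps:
Z(M) = -130 + M
(21776 - 13557) + Z(-9) = (21776 - 13557) + (-130 - 9) = 8219 - 139 = 8080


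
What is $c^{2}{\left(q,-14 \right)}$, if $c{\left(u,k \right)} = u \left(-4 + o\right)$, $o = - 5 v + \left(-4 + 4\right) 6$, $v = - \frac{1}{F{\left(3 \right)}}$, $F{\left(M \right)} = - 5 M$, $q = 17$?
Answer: $\frac{48841}{9} \approx 5426.8$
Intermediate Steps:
$v = \frac{1}{15}$ ($v = - \frac{1}{\left(-5\right) 3} = - \frac{1}{-15} = \left(-1\right) \left(- \frac{1}{15}\right) = \frac{1}{15} \approx 0.066667$)
$o = - \frac{1}{3}$ ($o = \left(-5\right) \frac{1}{15} + \left(-4 + 4\right) 6 = - \frac{1}{3} + 0 \cdot 6 = - \frac{1}{3} + 0 = - \frac{1}{3} \approx -0.33333$)
$c{\left(u,k \right)} = - \frac{13 u}{3}$ ($c{\left(u,k \right)} = u \left(-4 - \frac{1}{3}\right) = u \left(- \frac{13}{3}\right) = - \frac{13 u}{3}$)
$c^{2}{\left(q,-14 \right)} = \left(\left(- \frac{13}{3}\right) 17\right)^{2} = \left(- \frac{221}{3}\right)^{2} = \frac{48841}{9}$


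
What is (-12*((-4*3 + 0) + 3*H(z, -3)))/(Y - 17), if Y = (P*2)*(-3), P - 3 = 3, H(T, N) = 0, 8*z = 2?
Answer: -144/53 ≈ -2.7170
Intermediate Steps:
z = 1/4 (z = (1/8)*2 = 1/4 ≈ 0.25000)
P = 6 (P = 3 + 3 = 6)
Y = -36 (Y = (6*2)*(-3) = 12*(-3) = -36)
(-12*((-4*3 + 0) + 3*H(z, -3)))/(Y - 17) = (-12*((-4*3 + 0) + 3*0))/(-36 - 17) = -12*((-12 + 0) + 0)/(-53) = -12*(-12 + 0)*(-1/53) = -12*(-12)*(-1/53) = 144*(-1/53) = -144/53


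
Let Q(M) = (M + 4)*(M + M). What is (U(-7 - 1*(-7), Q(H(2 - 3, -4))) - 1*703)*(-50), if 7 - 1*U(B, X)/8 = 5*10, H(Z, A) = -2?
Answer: 52350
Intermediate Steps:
Q(M) = 2*M*(4 + M) (Q(M) = (4 + M)*(2*M) = 2*M*(4 + M))
U(B, X) = -344 (U(B, X) = 56 - 40*10 = 56 - 8*50 = 56 - 400 = -344)
(U(-7 - 1*(-7), Q(H(2 - 3, -4))) - 1*703)*(-50) = (-344 - 1*703)*(-50) = (-344 - 703)*(-50) = -1047*(-50) = 52350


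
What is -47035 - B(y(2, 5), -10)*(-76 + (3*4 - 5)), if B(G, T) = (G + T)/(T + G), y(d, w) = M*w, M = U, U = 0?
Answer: -46966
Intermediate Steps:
M = 0
y(d, w) = 0 (y(d, w) = 0*w = 0)
B(G, T) = 1 (B(G, T) = (G + T)/(G + T) = 1)
-47035 - B(y(2, 5), -10)*(-76 + (3*4 - 5)) = -47035 - (-76 + (3*4 - 5)) = -47035 - (-76 + (12 - 5)) = -47035 - (-76 + 7) = -47035 - (-69) = -47035 - 1*(-69) = -47035 + 69 = -46966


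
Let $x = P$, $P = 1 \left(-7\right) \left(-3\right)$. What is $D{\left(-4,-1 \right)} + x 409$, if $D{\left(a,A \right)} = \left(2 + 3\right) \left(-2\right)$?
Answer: $8579$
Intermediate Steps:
$D{\left(a,A \right)} = -10$ ($D{\left(a,A \right)} = 5 \left(-2\right) = -10$)
$P = 21$ ($P = \left(-7\right) \left(-3\right) = 21$)
$x = 21$
$D{\left(-4,-1 \right)} + x 409 = -10 + 21 \cdot 409 = -10 + 8589 = 8579$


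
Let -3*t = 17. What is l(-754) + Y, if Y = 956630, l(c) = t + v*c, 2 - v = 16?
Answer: 2901541/3 ≈ 9.6718e+5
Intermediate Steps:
t = -17/3 (t = -⅓*17 = -17/3 ≈ -5.6667)
v = -14 (v = 2 - 1*16 = 2 - 16 = -14)
l(c) = -17/3 - 14*c
l(-754) + Y = (-17/3 - 14*(-754)) + 956630 = (-17/3 + 10556) + 956630 = 31651/3 + 956630 = 2901541/3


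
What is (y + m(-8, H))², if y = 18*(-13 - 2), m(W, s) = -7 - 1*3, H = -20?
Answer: 78400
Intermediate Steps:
m(W, s) = -10 (m(W, s) = -7 - 3 = -10)
y = -270 (y = 18*(-15) = -270)
(y + m(-8, H))² = (-270 - 10)² = (-280)² = 78400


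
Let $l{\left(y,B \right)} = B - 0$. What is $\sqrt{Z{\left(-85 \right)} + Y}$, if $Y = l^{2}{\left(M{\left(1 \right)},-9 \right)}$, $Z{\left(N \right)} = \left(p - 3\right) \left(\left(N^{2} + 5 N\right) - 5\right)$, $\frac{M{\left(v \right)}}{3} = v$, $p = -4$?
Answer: $6 i \sqrt{1319} \approx 217.91 i$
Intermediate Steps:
$M{\left(v \right)} = 3 v$
$Z{\left(N \right)} = 35 - 35 N - 7 N^{2}$ ($Z{\left(N \right)} = \left(-4 - 3\right) \left(\left(N^{2} + 5 N\right) - 5\right) = - 7 \left(-5 + N^{2} + 5 N\right) = 35 - 35 N - 7 N^{2}$)
$l{\left(y,B \right)} = B$ ($l{\left(y,B \right)} = B + 0 = B$)
$Y = 81$ ($Y = \left(-9\right)^{2} = 81$)
$\sqrt{Z{\left(-85 \right)} + Y} = \sqrt{\left(35 - -2975 - 7 \left(-85\right)^{2}\right) + 81} = \sqrt{\left(35 + 2975 - 50575\right) + 81} = \sqrt{-47565 + 81} = \sqrt{-47484} = 6 i \sqrt{1319}$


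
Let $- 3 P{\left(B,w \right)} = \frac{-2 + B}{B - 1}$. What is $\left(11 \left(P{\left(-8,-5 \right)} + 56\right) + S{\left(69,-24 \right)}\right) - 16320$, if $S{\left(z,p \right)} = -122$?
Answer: $- \frac{427412}{27} \approx -15830.0$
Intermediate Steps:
$P{\left(B,w \right)} = - \frac{-2 + B}{3 \left(-1 + B\right)}$ ($P{\left(B,w \right)} = - \frac{\left(-2 + B\right) \frac{1}{B - 1}}{3} = - \frac{\left(-2 + B\right) \frac{1}{-1 + B}}{3} = - \frac{\frac{1}{-1 + B} \left(-2 + B\right)}{3} = - \frac{-2 + B}{3 \left(-1 + B\right)}$)
$\left(11 \left(P{\left(-8,-5 \right)} + 56\right) + S{\left(69,-24 \right)}\right) - 16320 = \left(11 \left(\frac{2 - -8}{3 \left(-1 - 8\right)} + 56\right) - 122\right) - 16320 = \left(11 \left(\frac{2 + 8}{3 \left(-9\right)} + 56\right) - 122\right) - 16320 = \left(11 \left(\frac{1}{3} \left(- \frac{1}{9}\right) 10 + 56\right) - 122\right) - 16320 = \left(11 \left(- \frac{10}{27} + 56\right) - 122\right) - 16320 = \left(11 \cdot \frac{1502}{27} - 122\right) - 16320 = \left(\frac{16522}{27} - 122\right) - 16320 = \frac{13228}{27} - 16320 = - \frac{427412}{27}$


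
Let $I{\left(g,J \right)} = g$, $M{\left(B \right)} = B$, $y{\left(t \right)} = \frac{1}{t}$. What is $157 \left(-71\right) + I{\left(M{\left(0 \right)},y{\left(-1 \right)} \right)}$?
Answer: $-11147$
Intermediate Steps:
$157 \left(-71\right) + I{\left(M{\left(0 \right)},y{\left(-1 \right)} \right)} = 157 \left(-71\right) + 0 = -11147 + 0 = -11147$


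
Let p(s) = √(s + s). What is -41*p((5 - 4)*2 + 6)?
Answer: -164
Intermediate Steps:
p(s) = √2*√s (p(s) = √(2*s) = √2*√s)
-41*p((5 - 4)*2 + 6) = -41*√2*√((5 - 4)*2 + 6) = -41*√2*√(1*2 + 6) = -41*√2*√(2 + 6) = -41*√2*√8 = -41*√2*2*√2 = -41*4 = -164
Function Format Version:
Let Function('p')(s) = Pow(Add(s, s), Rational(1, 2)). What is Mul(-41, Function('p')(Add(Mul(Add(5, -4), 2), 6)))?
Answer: -164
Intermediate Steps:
Function('p')(s) = Mul(Pow(2, Rational(1, 2)), Pow(s, Rational(1, 2))) (Function('p')(s) = Pow(Mul(2, s), Rational(1, 2)) = Mul(Pow(2, Rational(1, 2)), Pow(s, Rational(1, 2))))
Mul(-41, Function('p')(Add(Mul(Add(5, -4), 2), 6))) = Mul(-41, Mul(Pow(2, Rational(1, 2)), Pow(Add(Mul(Add(5, -4), 2), 6), Rational(1, 2)))) = Mul(-41, Mul(Pow(2, Rational(1, 2)), Pow(Add(Mul(1, 2), 6), Rational(1, 2)))) = Mul(-41, Mul(Pow(2, Rational(1, 2)), Pow(Add(2, 6), Rational(1, 2)))) = Mul(-41, Mul(Pow(2, Rational(1, 2)), Pow(8, Rational(1, 2)))) = Mul(-41, Mul(Pow(2, Rational(1, 2)), Mul(2, Pow(2, Rational(1, 2))))) = Mul(-41, 4) = -164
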